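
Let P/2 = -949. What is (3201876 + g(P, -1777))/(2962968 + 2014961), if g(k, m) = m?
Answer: 3200099/4977929 ≈ 0.64286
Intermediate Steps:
P = -1898 (P = 2*(-949) = -1898)
(3201876 + g(P, -1777))/(2962968 + 2014961) = (3201876 - 1777)/(2962968 + 2014961) = 3200099/4977929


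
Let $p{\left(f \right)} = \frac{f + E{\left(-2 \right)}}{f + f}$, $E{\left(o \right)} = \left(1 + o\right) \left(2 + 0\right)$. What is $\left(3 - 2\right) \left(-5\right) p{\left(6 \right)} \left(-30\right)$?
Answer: $50$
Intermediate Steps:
$E{\left(o \right)} = 2 + 2 o$ ($E{\left(o \right)} = \left(1 + o\right) 2 = 2 + 2 o$)
$p{\left(f \right)} = \frac{-2 + f}{2 f}$ ($p{\left(f \right)} = \frac{f + \left(2 + 2 \left(-2\right)\right)}{f + f} = \frac{f + \left(2 - 4\right)}{2 f} = \left(f - 2\right) \frac{1}{2 f} = \left(-2 + f\right) \frac{1}{2 f} = \frac{-2 + f}{2 f}$)
$\left(3 - 2\right) \left(-5\right) p{\left(6 \right)} \left(-30\right) = \left(3 - 2\right) \left(-5\right) \frac{-2 + 6}{2 \cdot 6} \left(-30\right) = 1 \left(-5\right) \frac{1}{2} \cdot \frac{1}{6} \cdot 4 \left(-30\right) = \left(-5\right) \frac{1}{3} \left(-30\right) = \left(- \frac{5}{3}\right) \left(-30\right) = 50$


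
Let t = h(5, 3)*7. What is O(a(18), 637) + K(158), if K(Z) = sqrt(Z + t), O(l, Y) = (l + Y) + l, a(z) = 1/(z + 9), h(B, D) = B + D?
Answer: 17201/27 + sqrt(214) ≈ 651.70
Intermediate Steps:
a(z) = 1/(9 + z)
O(l, Y) = Y + 2*l (O(l, Y) = (Y + l) + l = Y + 2*l)
t = 56 (t = (5 + 3)*7 = 8*7 = 56)
K(Z) = sqrt(56 + Z) (K(Z) = sqrt(Z + 56) = sqrt(56 + Z))
O(a(18), 637) + K(158) = (637 + 2/(9 + 18)) + sqrt(56 + 158) = (637 + 2/27) + sqrt(214) = 17201/27 + sqrt(214)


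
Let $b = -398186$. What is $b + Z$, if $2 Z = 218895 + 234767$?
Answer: $-171355$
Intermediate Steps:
$Z = 226831$ ($Z = \frac{218895 + 234767}{2} = \frac{1}{2} \cdot 453662 = 226831$)
$b + Z = -398186 + 226831 = -171355$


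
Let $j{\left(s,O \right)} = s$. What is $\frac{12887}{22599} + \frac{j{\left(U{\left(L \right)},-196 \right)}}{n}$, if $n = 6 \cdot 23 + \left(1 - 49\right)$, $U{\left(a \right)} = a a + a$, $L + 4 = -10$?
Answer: $\frac{292936}{112995} \approx 2.5925$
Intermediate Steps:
$L = -14$ ($L = -4 - 10 = -14$)
$U{\left(a \right)} = a + a^{2}$ ($U{\left(a \right)} = a^{2} + a = a + a^{2}$)
$n = 90$ ($n = 138 - 48 = 90$)
$\frac{12887}{22599} + \frac{j{\left(U{\left(L \right)},-196 \right)}}{n} = \frac{12887}{22599} + \frac{\left(-14\right) \left(1 - 14\right)}{90} = 12887 \cdot \frac{1}{22599} + \left(-14\right) \left(-13\right) \frac{1}{90} = \frac{12887}{22599} + 182 \cdot \frac{1}{90} = \frac{12887}{22599} + \frac{91}{45} = \frac{292936}{112995}$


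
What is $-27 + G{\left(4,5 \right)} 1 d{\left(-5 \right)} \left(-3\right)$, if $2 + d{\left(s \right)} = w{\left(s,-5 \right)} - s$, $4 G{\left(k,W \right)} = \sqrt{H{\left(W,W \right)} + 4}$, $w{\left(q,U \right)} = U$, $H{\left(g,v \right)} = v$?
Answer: $- \frac{45}{2} \approx -22.5$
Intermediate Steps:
$G{\left(k,W \right)} = \frac{\sqrt{4 + W}}{4}$ ($G{\left(k,W \right)} = \frac{\sqrt{W + 4}}{4} = \frac{\sqrt{4 + W}}{4}$)
$d{\left(s \right)} = -7 - s$ ($d{\left(s \right)} = -2 - \left(5 + s\right) = -7 - s$)
$-27 + G{\left(4,5 \right)} 1 d{\left(-5 \right)} \left(-3\right) = -27 + \frac{\sqrt{4 + 5}}{4} \cdot 1 \left(-7 - -5\right) \left(-3\right) = -27 + \frac{\sqrt{9}}{4} \cdot 1 \left(-7 + 5\right) \left(-3\right) = -27 + \frac{1}{4} \cdot 3 \cdot 1 \left(-2\right) \left(-3\right) = -27 + \frac{3}{4} \cdot 1 \left(-2\right) \left(-3\right) = -27 + \frac{3}{4} \left(-2\right) \left(-3\right) = -27 - - \frac{9}{2} = -27 + \frac{9}{2} = - \frac{45}{2}$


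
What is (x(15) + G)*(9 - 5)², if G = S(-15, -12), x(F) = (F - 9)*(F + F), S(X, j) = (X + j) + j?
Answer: 2256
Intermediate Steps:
S(X, j) = X + 2*j
x(F) = 2*F*(-9 + F) (x(F) = (-9 + F)*(2*F) = 2*F*(-9 + F))
G = -39 (G = -15 + 2*(-12) = -15 - 24 = -39)
(x(15) + G)*(9 - 5)² = (2*15*(-9 + 15) - 39)*(9 - 5)² = (2*15*6 - 39)*4² = (180 - 39)*16 = 141*16 = 2256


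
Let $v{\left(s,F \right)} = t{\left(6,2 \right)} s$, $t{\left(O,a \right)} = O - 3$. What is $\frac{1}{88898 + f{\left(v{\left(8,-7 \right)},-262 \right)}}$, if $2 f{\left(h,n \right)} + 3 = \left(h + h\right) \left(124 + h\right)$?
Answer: $\frac{2}{184897} \approx 1.0817 \cdot 10^{-5}$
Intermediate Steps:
$t{\left(O,a \right)} = -3 + O$ ($t{\left(O,a \right)} = O - 3 = -3 + O$)
$v{\left(s,F \right)} = 3 s$ ($v{\left(s,F \right)} = \left(-3 + 6\right) s = 3 s$)
$f{\left(h,n \right)} = - \frac{3}{2} + h \left(124 + h\right)$ ($f{\left(h,n \right)} = - \frac{3}{2} + \frac{\left(h + h\right) \left(124 + h\right)}{2} = - \frac{3}{2} + \frac{2 h \left(124 + h\right)}{2} = - \frac{3}{2} + h \left(124 + h\right)$)
$\frac{1}{88898 + f{\left(v{\left(8,-7 \right)},-262 \right)}} = \frac{1}{88898 + \left(- \frac{3}{2} + \left(3 \cdot 8\right)^{2} + 124 \cdot 3 \cdot 8\right)} = \frac{1}{88898 + \left(- \frac{3}{2} + 24^{2} + 124 \cdot 24\right)} = \frac{1}{88898 + \left(- \frac{3}{2} + 576 + 2976\right)} = \frac{1}{88898 + \frac{7101}{2}} = \frac{1}{\frac{184897}{2}} = \frac{2}{184897}$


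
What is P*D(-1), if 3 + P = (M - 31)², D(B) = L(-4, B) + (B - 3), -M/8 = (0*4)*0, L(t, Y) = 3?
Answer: -958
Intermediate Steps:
M = 0 (M = -8*0*4*0 = -0*0 = -8*0 = 0)
D(B) = B (D(B) = 3 + (B - 3) = 3 + (-3 + B) = B)
P = 958 (P = -3 + (0 - 31)² = -3 + (-31)² = -3 + 961 = 958)
P*D(-1) = 958*(-1) = -958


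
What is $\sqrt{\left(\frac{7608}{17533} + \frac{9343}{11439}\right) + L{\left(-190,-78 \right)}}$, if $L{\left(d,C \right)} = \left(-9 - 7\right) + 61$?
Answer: $\frac{\sqrt{206711343330362678}}{66853329} \approx 6.8008$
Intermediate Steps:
$L{\left(d,C \right)} = 45$ ($L{\left(d,C \right)} = -16 + 61 = 45$)
$\sqrt{\left(\frac{7608}{17533} + \frac{9343}{11439}\right) + L{\left(-190,-78 \right)}} = \sqrt{\left(\frac{7608}{17533} + \frac{9343}{11439}\right) + 45} = \sqrt{\frac{250838731}{200559987} + 45} = \sqrt{\frac{9276038146}{200559987}} = \frac{\sqrt{206711343330362678}}{66853329}$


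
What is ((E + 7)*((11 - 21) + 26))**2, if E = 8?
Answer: 57600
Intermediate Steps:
((E + 7)*((11 - 21) + 26))**2 = ((8 + 7)*((11 - 21) + 26))**2 = (15*(-10 + 26))**2 = (15*16)**2 = 240**2 = 57600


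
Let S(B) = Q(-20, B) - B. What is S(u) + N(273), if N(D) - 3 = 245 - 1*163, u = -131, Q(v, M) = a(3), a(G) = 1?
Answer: 217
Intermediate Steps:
Q(v, M) = 1
S(B) = 1 - B
N(D) = 85 (N(D) = 3 + (245 - 1*163) = 3 + (245 - 163) = 3 + 82 = 85)
S(u) + N(273) = (1 - 1*(-131)) + 85 = (1 + 131) + 85 = 132 + 85 = 217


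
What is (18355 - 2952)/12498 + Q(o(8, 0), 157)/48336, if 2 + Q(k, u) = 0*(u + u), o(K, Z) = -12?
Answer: 62041201/50341944 ≈ 1.2324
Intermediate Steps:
Q(k, u) = -2 (Q(k, u) = -2 + 0*(u + u) = -2 + 0*(2*u) = -2 + 0 = -2)
(18355 - 2952)/12498 + Q(o(8, 0), 157)/48336 = (18355 - 2952)/12498 - 2/48336 = 15403*(1/12498) - 2*1/48336 = 15403/12498 - 1/24168 = 62041201/50341944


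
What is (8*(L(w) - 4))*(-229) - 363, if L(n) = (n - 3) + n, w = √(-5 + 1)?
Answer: 12461 - 7328*I ≈ 12461.0 - 7328.0*I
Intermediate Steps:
w = 2*I (w = √(-4) = 2*I ≈ 2.0*I)
L(n) = -3 + 2*n (L(n) = (-3 + n) + n = -3 + 2*n)
(8*(L(w) - 4))*(-229) - 363 = (8*((-3 + 2*(2*I)) - 4))*(-229) - 363 = (8*((-3 + 4*I) - 4))*(-229) - 363 = (8*(-7 + 4*I))*(-229) - 363 = (-56 + 32*I)*(-229) - 363 = (12824 - 7328*I) - 363 = 12461 - 7328*I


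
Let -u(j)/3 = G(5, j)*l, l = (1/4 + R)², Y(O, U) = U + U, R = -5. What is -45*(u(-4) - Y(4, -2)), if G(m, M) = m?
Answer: 240795/16 ≈ 15050.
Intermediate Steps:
Y(O, U) = 2*U
l = 361/16 (l = (1/4 - 5)² = (1*(¼) - 5)² = (¼ - 5)² = (-19/4)² = 361/16 ≈ 22.563)
u(j) = -5415/16 (u(j) = -15*361/16 = -3*1805/16 = -5415/16)
-45*(u(-4) - Y(4, -2)) = -45*(-5415/16 - 2*(-2)) = -45*(-5415/16 - 1*(-4)) = -45*(-5415/16 + 4) = -45*(-5351/16) = 240795/16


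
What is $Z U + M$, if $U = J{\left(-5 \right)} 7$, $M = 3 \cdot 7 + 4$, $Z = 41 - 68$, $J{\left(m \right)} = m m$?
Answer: $-4700$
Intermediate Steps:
$J{\left(m \right)} = m^{2}$
$Z = -27$ ($Z = 41 - 68 = -27$)
$M = 25$ ($M = 21 + 4 = 25$)
$U = 175$ ($U = \left(-5\right)^{2} \cdot 7 = 25 \cdot 7 = 175$)
$Z U + M = \left(-27\right) 175 + 25 = -4725 + 25 = -4700$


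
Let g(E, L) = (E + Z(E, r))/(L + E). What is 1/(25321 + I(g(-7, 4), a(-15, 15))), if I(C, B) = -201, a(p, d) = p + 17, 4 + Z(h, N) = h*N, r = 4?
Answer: 1/25120 ≈ 3.9809e-5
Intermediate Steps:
Z(h, N) = -4 + N*h (Z(h, N) = -4 + h*N = -4 + N*h)
g(E, L) = (-4 + 5*E)/(E + L) (g(E, L) = (E + (-4 + 4*E))/(L + E) = (-4 + 5*E)/(E + L))
a(p, d) = 17 + p
1/(25321 + I(g(-7, 4), a(-15, 15))) = 1/(25321 - 201) = 1/25120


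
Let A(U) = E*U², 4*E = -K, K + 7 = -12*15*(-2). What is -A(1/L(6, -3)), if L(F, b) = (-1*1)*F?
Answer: 353/144 ≈ 2.4514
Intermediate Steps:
K = 353 (K = -7 - 12*15*(-2) = -7 - 180*(-2) = -7 + 360 = 353)
L(F, b) = -F
E = -353/4 (E = (-1*353)/4 = (¼)*(-353) = -353/4 ≈ -88.250)
A(U) = -353*U²/4
-A(1/L(6, -3)) = -(-353)*(1/(-1*6))²/4 = -(-353)*(1/(-6))²/4 = -(-353)*(-⅙)²/4 = -(-353)/(4*36) = -1*(-353/144) = 353/144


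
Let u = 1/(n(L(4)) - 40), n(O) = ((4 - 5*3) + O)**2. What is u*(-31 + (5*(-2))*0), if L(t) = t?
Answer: -31/9 ≈ -3.4444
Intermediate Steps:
n(O) = (-11 + O)**2 (n(O) = ((4 - 15) + O)**2 = (-11 + O)**2)
u = 1/9 (u = 1/((-11 + 4)**2 - 40) = 1/((-7)**2 - 40) = 1/(49 - 40) = 1/9 ≈ 0.11111)
u*(-31 + (5*(-2))*0) = (-31 + (5*(-2))*0)/9 = (-31 - 10*0)/9 = (-31 + 0)/9 = (1/9)*(-31) = -31/9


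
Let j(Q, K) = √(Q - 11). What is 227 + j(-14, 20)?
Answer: 227 + 5*I ≈ 227.0 + 5.0*I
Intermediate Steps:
j(Q, K) = √(-11 + Q)
227 + j(-14, 20) = 227 + √(-11 - 14) = 227 + √(-25) = 227 + 5*I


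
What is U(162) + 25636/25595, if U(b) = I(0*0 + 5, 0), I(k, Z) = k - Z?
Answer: 153611/25595 ≈ 6.0016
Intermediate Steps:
U(b) = 5 (U(b) = (0*0 + 5) - 1*0 = (0 + 5) + 0 = 5 + 0 = 5)
U(162) + 25636/25595 = 5 + 25636/25595 = 153611/25595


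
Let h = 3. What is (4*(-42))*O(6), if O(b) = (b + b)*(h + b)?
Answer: -18144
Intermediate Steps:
O(b) = 2*b*(3 + b) (O(b) = (b + b)*(3 + b) = (2*b)*(3 + b) = 2*b*(3 + b))
(4*(-42))*O(6) = (4*(-42))*(2*6*(3 + 6)) = -336*6*9 = -168*108 = -18144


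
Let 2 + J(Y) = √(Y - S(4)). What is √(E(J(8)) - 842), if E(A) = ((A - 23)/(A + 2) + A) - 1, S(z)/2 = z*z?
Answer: √(-30384 + 147*I*√6)/6 ≈ 0.17214 + 29.052*I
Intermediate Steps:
S(z) = 2*z² (S(z) = 2*(z*z) = 2*z²)
J(Y) = -2 + √(-32 + Y) (J(Y) = -2 + √(Y - 2*4²) = -2 + √(Y - 2*16) = -2 + √(Y - 1*32) = -2 + √(Y - 32) = -2 + √(-32 + Y))
E(A) = -1 + A + (-23 + A)/(2 + A) (E(A) = ((-23 + A)/(2 + A) + A) - 1 = (A + (-23 + A)/(2 + A)) - 1 = -1 + A + (-23 + A)/(2 + A))
√(E(J(8)) - 842) = √((-25 + (-2 + √(-32 + 8))² + 2*(-2 + √(-32 + 8)))/(2 + (-2 + √(-32 + 8))) - 842) = √((-25 + (-2 + √(-24))² + 2*(-2 + √(-24)))/(2 + (-2 + √(-24))) - 842) = √((-25 + (-2 + 2*I*√6)² + 2*(-2 + 2*I*√6))/(2 + (-2 + 2*I*√6)) - 842) = √((-25 + (-2 + 2*I*√6)² + (-4 + 4*I*√6))/((2*I*√6)) - 842) = √((-I*√6/12)*(-29 + (-2 + 2*I*√6)² + 4*I*√6) - 842) = √(-I*√6*(-29 + (-2 + 2*I*√6)² + 4*I*√6)/12 - 842) = √(-842 - I*√6*(-29 + (-2 + 2*I*√6)² + 4*I*√6)/12)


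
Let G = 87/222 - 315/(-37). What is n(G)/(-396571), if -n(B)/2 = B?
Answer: 659/14673127 ≈ 4.4912e-5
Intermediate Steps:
G = 659/74 (G = 87*(1/222) - 315*(-1/37) = 29/74 + 315/37 = 659/74 ≈ 8.9054)
n(B) = -2*B
n(G)/(-396571) = -2*659/74/(-396571) = -659/37*(-1/396571) = 659/14673127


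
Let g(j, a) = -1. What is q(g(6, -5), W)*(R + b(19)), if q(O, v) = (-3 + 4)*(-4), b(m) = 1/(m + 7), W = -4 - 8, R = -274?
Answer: 14246/13 ≈ 1095.8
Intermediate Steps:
W = -12
b(m) = 1/(7 + m)
q(O, v) = -4 (q(O, v) = 1*(-4) = -4)
q(g(6, -5), W)*(R + b(19)) = -4*(-274 + 1/(7 + 19)) = -4*(-274 + 1/26) = -4*(-7123/26) = 14246/13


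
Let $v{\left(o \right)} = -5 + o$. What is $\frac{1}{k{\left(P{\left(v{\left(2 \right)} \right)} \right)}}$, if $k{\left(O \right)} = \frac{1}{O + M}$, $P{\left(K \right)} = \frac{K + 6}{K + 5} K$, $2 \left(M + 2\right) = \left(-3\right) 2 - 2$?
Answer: $- \frac{21}{2} \approx -10.5$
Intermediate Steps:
$M = -6$ ($M = -2 + \frac{\left(-3\right) 2 - 2}{2} = -2 + \frac{-6 - 2}{2} = -2 + \frac{1}{2} \left(-8\right) = -2 - 4 = -6$)
$P{\left(K \right)} = \frac{K \left(6 + K\right)}{5 + K}$ ($P{\left(K \right)} = \frac{6 + K}{5 + K} K = \frac{K \left(6 + K\right)}{5 + K}$)
$k{\left(O \right)} = \frac{1}{-6 + O}$ ($k{\left(O \right)} = \frac{1}{O - 6} = \frac{1}{-6 + O}$)
$\frac{1}{k{\left(P{\left(v{\left(2 \right)} \right)} \right)}} = \frac{1}{\frac{1}{-6 + \frac{\left(-5 + 2\right) \left(6 + \left(-5 + 2\right)\right)}{5 + \left(-5 + 2\right)}}} = \frac{1}{\frac{1}{-6 - \frac{3 \left(6 - 3\right)}{5 - 3}}} = \frac{1}{\frac{1}{-6 - 3 \cdot \frac{1}{2} \cdot 3}} = \frac{1}{\frac{1}{-6 - \frac{3}{2} \cdot 3}} = \frac{1}{\frac{1}{-6 - \frac{9}{2}}} = \frac{1}{\frac{1}{- \frac{21}{2}}} = \frac{1}{- \frac{2}{21}} = - \frac{21}{2}$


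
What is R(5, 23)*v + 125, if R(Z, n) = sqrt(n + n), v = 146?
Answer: 125 + 146*sqrt(46) ≈ 1115.2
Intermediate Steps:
R(Z, n) = sqrt(2)*sqrt(n) (R(Z, n) = sqrt(2*n) = sqrt(2)*sqrt(n))
R(5, 23)*v + 125 = (sqrt(2)*sqrt(23))*146 + 125 = sqrt(46)*146 + 125 = 146*sqrt(46) + 125 = 125 + 146*sqrt(46)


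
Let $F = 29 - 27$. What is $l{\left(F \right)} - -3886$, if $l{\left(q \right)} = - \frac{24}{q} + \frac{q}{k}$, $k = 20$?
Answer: $\frac{38741}{10} \approx 3874.1$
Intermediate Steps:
$F = 2$
$l{\left(q \right)} = - \frac{24}{q} + \frac{q}{20}$
$l{\left(F \right)} - -3886 = \left(- \frac{24}{2} + \frac{1}{20} \cdot 2\right) - -3886 = \left(\left(-24\right) \frac{1}{2} + \frac{1}{10}\right) + 3886 = \left(-12 + \frac{1}{10}\right) + 3886 = - \frac{119}{10} + 3886 = \frac{38741}{10}$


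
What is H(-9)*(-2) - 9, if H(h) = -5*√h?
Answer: -9 + 30*I ≈ -9.0 + 30.0*I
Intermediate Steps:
H(-9)*(-2) - 9 = -15*I*(-2) - 9 = 30*I - 9 = -9 + 30*I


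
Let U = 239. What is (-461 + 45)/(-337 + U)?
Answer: 208/49 ≈ 4.2449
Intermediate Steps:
(-461 + 45)/(-337 + U) = (-461 + 45)/(-337 + 239) = -416/(-98) = -416*(-1/98) = 208/49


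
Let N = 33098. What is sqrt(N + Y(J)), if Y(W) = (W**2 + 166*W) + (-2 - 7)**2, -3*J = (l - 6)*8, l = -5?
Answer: sqrt(350179)/3 ≈ 197.25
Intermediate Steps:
J = 88/3 (J = -(-5 - 6)*8/3 = -(-11)*8/3 = -1/3*(-88) = 88/3 ≈ 29.333)
Y(W) = 81 + W**2 + 166*W (Y(W) = (W**2 + 166*W) + (-9)**2 = (W**2 + 166*W) + 81 = 81 + W**2 + 166*W)
sqrt(N + Y(J)) = sqrt(33098 + (81 + (88/3)**2 + 166*(88/3))) = sqrt(33098 + (81 + 7744/9 + 14608/3)) = sqrt(33098 + 52297/9) = sqrt(350179/9) = sqrt(350179)/3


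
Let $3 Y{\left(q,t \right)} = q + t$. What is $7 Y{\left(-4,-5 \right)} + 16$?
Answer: $-5$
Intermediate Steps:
$Y{\left(q,t \right)} = \frac{q}{3} + \frac{t}{3}$ ($Y{\left(q,t \right)} = \frac{q + t}{3} = \frac{q}{3} + \frac{t}{3}$)
$7 Y{\left(-4,-5 \right)} + 16 = 7 \left(\frac{1}{3} \left(-4\right) + \frac{1}{3} \left(-5\right)\right) + 16 = 7 \left(- \frac{4}{3} - \frac{5}{3}\right) + 16 = 7 \left(-3\right) + 16 = -21 + 16 = -5$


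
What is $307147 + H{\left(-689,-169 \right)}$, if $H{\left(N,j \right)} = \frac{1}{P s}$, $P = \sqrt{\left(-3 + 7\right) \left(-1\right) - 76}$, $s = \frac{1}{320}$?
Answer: $307147 - 16 i \sqrt{5} \approx 3.0715 \cdot 10^{5} - 35.777 i$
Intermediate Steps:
$s = \frac{1}{320} \approx 0.003125$
$P = 4 i \sqrt{5}$ ($P = \sqrt{4 \left(-1\right) - 76} = \sqrt{-4 - 76} = \sqrt{-80} = 4 i \sqrt{5} \approx 8.9443 i$)
$H{\left(N,j \right)} = - 16 i \sqrt{5}$ ($H{\left(N,j \right)} = \frac{\frac{1}{\frac{1}{320}}}{4 i \sqrt{5}} = - \frac{i \sqrt{5}}{20} \cdot 320 = - 16 i \sqrt{5}$)
$307147 + H{\left(-689,-169 \right)} = 307147 - 16 i \sqrt{5}$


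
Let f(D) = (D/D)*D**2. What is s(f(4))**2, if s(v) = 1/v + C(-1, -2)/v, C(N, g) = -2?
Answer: 1/256 ≈ 0.0039063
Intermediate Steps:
f(D) = D**2 (f(D) = 1*D**2 = D**2)
s(v) = -1/v (s(v) = 1/v - 2/v = -1/v)
s(f(4))**2 = (-1/(4**2))**2 = (-1/16)**2 = 1/256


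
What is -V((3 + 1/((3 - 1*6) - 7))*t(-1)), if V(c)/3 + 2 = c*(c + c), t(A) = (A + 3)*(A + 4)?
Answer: -45264/25 ≈ -1810.6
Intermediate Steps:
t(A) = (3 + A)*(4 + A)
V(c) = -6 + 6*c² (V(c) = -6 + 3*(c*(c + c)) = -6 + 3*(c*(2*c)) = -6 + 3*(2*c²) = -6 + 6*c²)
-V((3 + 1/((3 - 1*6) - 7))*t(-1)) = -(-6 + 6*((3 + 1/((3 - 1*6) - 7))*(12 + (-1)² + 7*(-1)))²) = -(-6 + 6*((3 + 1/((3 - 6) - 7))*(12 + 1 - 7))²) = -(-6 + 6*((3 + 1/(-3 - 7))*6)²) = -(-6 + 6*((3 + 1/(-10))*6)²) = -(-6 + 6*((3 - ⅒)*6)²) = -(-6 + 6*((29/10)*6)²) = -(-6 + 6*(87/5)²) = -(-6 + 6*(7569/25)) = -(-6 + 45414/25) = -1*45264/25 = -45264/25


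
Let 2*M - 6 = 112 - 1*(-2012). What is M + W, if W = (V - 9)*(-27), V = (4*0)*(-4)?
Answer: 1308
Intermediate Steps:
M = 1065 (M = 3 + (112 - 1*(-2012))/2 = 3 + (112 + 2012)/2 = 3 + (½)*2124 = 3 + 1062 = 1065)
V = 0 (V = 0*(-4) = 0)
W = 243 (W = (0 - 9)*(-27) = -9*(-27) = 243)
M + W = 1065 + 243 = 1308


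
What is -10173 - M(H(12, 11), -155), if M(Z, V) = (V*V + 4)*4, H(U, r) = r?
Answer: -106289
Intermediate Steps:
M(Z, V) = 16 + 4*V² (M(Z, V) = (V² + 4)*4 = (4 + V²)*4 = 16 + 4*V²)
-10173 - M(H(12, 11), -155) = -10173 - (16 + 4*(-155)²) = -10173 - (16 + 4*24025) = -10173 - (16 + 96100) = -10173 - 1*96116 = -10173 - 96116 = -106289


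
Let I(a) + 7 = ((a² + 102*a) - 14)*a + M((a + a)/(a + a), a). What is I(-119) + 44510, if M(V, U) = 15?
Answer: -194553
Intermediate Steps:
I(a) = 8 + a*(-14 + a² + 102*a) (I(a) = -7 + (((a² + 102*a) - 14)*a + 15) = -7 + ((-14 + a² + 102*a)*a + 15) = -7 + (a*(-14 + a² + 102*a) + 15) = -7 + (15 + a*(-14 + a² + 102*a)) = 8 + a*(-14 + a² + 102*a))
I(-119) + 44510 = (8 + (-119)³ - 14*(-119) + 102*(-119)²) + 44510 = (8 - 1685159 + 1666 + 102*14161) + 44510 = (8 - 1685159 + 1666 + 1444422) + 44510 = -239063 + 44510 = -194553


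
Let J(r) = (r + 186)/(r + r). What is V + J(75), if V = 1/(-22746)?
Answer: 494713/284325 ≈ 1.7400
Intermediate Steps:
V = -1/22746 ≈ -4.3964e-5
J(r) = (186 + r)/(2*r) (J(r) = (186 + r)/((2*r)) = (186 + r)*(1/(2*r)) = (186 + r)/(2*r))
V + J(75) = -1/22746 + (½)*(186 + 75)/75 = -1/22746 + (½)*(1/75)*261 = -1/22746 + 87/50 = 494713/284325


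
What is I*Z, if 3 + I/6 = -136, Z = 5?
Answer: -4170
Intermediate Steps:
I = -834 (I = -18 + 6*(-136) = -18 - 816 = -834)
I*Z = -834*5 = -4170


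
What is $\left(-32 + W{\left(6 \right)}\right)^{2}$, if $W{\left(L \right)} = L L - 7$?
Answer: $9$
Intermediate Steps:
$W{\left(L \right)} = -7 + L^{2}$ ($W{\left(L \right)} = L^{2} - 7 = -7 + L^{2}$)
$\left(-32 + W{\left(6 \right)}\right)^{2} = \left(-32 - \left(7 - 6^{2}\right)\right)^{2} = \left(-32 + \left(-7 + 36\right)\right)^{2} = \left(-32 + 29\right)^{2} = \left(-3\right)^{2} = 9$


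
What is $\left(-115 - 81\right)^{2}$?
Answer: $38416$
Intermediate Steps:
$\left(-115 - 81\right)^{2} = \left(-196\right)^{2} = 38416$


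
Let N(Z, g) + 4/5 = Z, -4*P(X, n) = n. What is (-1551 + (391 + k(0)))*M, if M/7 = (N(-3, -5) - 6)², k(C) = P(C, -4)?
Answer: -19479313/25 ≈ -7.7917e+5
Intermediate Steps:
P(X, n) = -n/4
k(C) = 1 (k(C) = -¼*(-4) = 1)
N(Z, g) = -⅘ + Z
M = 16807/25 (M = 7*((-⅘ - 3) - 6)² = 7*(-19/5 - 6)² = 7*(-49/5)² = 7*(2401/25) = 16807/25 ≈ 672.28)
(-1551 + (391 + k(0)))*M = (-1551 + (391 + 1))*(16807/25) = (-1551 + 392)*(16807/25) = -1159*16807/25 = -19479313/25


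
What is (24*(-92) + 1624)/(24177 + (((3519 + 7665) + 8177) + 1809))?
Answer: -584/45347 ≈ -0.012878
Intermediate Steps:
(24*(-92) + 1624)/(24177 + (((3519 + 7665) + 8177) + 1809)) = (-2208 + 1624)/(24177 + ((11184 + 8177) + 1809)) = -584/(24177 + (19361 + 1809)) = -584/(24177 + 21170) = -584/45347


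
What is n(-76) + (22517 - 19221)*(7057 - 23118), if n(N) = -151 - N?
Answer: -52937131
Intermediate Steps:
n(-76) + (22517 - 19221)*(7057 - 23118) = (-151 - 1*(-76)) + (22517 - 19221)*(7057 - 23118) = (-151 + 76) + 3296*(-16061) = -75 - 52937056 = -52937131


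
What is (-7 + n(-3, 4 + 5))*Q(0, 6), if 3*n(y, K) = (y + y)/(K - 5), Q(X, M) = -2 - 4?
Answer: 45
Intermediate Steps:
Q(X, M) = -6
n(y, K) = 2*y/(3*(-5 + K)) (n(y, K) = ((y + y)/(K - 5))/3 = ((2*y)/(-5 + K))/3 = (2*y/(-5 + K))/3 = 2*y/(3*(-5 + K)))
(-7 + n(-3, 4 + 5))*Q(0, 6) = (-7 + (⅔)*(-3)/(-5 + (4 + 5)))*(-6) = (-7 + (⅔)*(-3)/(-5 + 9))*(-6) = (-7 + (⅔)*(-3)/4)*(-6) = (-7 + (⅔)*(-3)*(¼))*(-6) = (-7 - ½)*(-6) = -15/2*(-6) = 45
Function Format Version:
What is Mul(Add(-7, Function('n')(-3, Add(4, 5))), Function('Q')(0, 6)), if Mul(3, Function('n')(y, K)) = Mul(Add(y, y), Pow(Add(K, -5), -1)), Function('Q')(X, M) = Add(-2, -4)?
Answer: 45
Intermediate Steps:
Function('Q')(X, M) = -6
Function('n')(y, K) = Mul(Rational(2, 3), y, Pow(Add(-5, K), -1)) (Function('n')(y, K) = Mul(Rational(1, 3), Mul(Add(y, y), Pow(Add(K, -5), -1))) = Mul(Rational(1, 3), Mul(Mul(2, y), Pow(Add(-5, K), -1))) = Mul(Rational(1, 3), Mul(2, y, Pow(Add(-5, K), -1))) = Mul(Rational(2, 3), y, Pow(Add(-5, K), -1)))
Mul(Add(-7, Function('n')(-3, Add(4, 5))), Function('Q')(0, 6)) = Mul(Add(-7, Mul(Rational(2, 3), -3, Pow(Add(-5, Add(4, 5)), -1))), -6) = Mul(Add(-7, Mul(Rational(2, 3), -3, Pow(Add(-5, 9), -1))), -6) = Mul(Add(-7, Mul(Rational(2, 3), -3, Pow(4, -1))), -6) = Mul(Add(-7, Mul(Rational(2, 3), -3, Rational(1, 4))), -6) = Mul(Add(-7, Rational(-1, 2)), -6) = Mul(Rational(-15, 2), -6) = 45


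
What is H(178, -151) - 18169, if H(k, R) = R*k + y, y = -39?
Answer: -45086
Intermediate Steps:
H(k, R) = -39 + R*k (H(k, R) = R*k - 39 = -39 + R*k)
H(178, -151) - 18169 = (-39 - 151*178) - 18169 = (-39 - 26878) - 18169 = -26917 - 18169 = -45086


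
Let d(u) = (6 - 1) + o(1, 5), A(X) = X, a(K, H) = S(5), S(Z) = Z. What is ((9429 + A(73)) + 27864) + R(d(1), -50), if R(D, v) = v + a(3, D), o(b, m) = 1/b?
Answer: 37321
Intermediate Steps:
a(K, H) = 5
d(u) = 6 (d(u) = (6 - 1) + 1/1 = 5 + 1 = 6)
R(D, v) = 5 + v (R(D, v) = v + 5 = 5 + v)
((9429 + A(73)) + 27864) + R(d(1), -50) = ((9429 + 73) + 27864) + (5 - 50) = (9502 + 27864) - 45 = 37366 - 45 = 37321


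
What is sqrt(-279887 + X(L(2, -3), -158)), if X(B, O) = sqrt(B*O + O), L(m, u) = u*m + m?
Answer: sqrt(-279887 + sqrt(474)) ≈ 529.02*I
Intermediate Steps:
L(m, u) = m + m*u (L(m, u) = m*u + m = m + m*u)
X(B, O) = sqrt(O + B*O)
sqrt(-279887 + X(L(2, -3), -158)) = sqrt(-279887 + sqrt(-158*(1 + 2*(1 - 3)))) = sqrt(-279887 + sqrt(-158*(1 + 2*(-2)))) = sqrt(-279887 + sqrt(-158*(1 - 4))) = sqrt(-279887 + sqrt(-158*(-3))) = sqrt(-279887 + sqrt(474))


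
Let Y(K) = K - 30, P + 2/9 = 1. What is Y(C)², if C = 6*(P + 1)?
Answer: 3364/9 ≈ 373.78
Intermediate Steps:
P = 7/9 (P = -2/9 + 1 = 7/9 ≈ 0.77778)
C = 32/3 (C = 6*(7/9 + 1) = 6*(16/9) = 32/3 ≈ 10.667)
Y(K) = -30 + K
Y(C)² = (-30 + 32/3)² = (-58/3)² = 3364/9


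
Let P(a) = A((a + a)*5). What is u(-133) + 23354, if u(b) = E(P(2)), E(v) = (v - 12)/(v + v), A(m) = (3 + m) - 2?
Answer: 326959/14 ≈ 23354.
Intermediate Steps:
A(m) = 1 + m
P(a) = 1 + 10*a (P(a) = 1 + (a + a)*5 = 1 + (2*a)*5 = 1 + 10*a)
E(v) = (-12 + v)/(2*v) (E(v) = (-12 + v)/((2*v)) = (-12 + v)*(1/(2*v)) = (-12 + v)/(2*v))
u(b) = 3/14 (u(b) = (-12 + (1 + 10*2))/(2*(1 + 10*2)) = (-12 + (1 + 20))/(2*(1 + 20)) = (½)*(-12 + 21)/21 = (½)*(1/21)*9 = 3/14)
u(-133) + 23354 = 3/14 + 23354 = 326959/14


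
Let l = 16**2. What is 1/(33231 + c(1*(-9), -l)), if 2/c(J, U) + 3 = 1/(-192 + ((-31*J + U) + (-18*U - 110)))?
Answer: 6493/215764554 ≈ 3.0093e-5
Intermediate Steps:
l = 256
c(J, U) = 2/(-3 + 1/(-302 - 31*J - 17*U)) (c(J, U) = 2/(-3 + 1/(-192 + ((-31*J + U) + (-18*U - 110)))) = 2/(-3 + 1/(-192 + ((U - 31*J) + (-110 - 18*U)))) = 2/(-3 + 1/(-192 + (-110 - 31*J - 17*U))) = 2/(-3 + 1/(-302 - 31*J - 17*U)))
1/(33231 + c(1*(-9), -l)) = 1/(33231 + 2*(-302 - 31*(-9) - (-17)*256)/(907 + 51*(-1*256) + 93*(1*(-9)))) = 1/(33231 + 2*(-302 - 31*(-9) - 17*(-256))/(907 + 51*(-256) + 93*(-9))) = 1/(33231 + 2*(-302 + 279 + 4352)/(907 - 13056 - 837)) = 1/(33231 + 2*4329/(-12986)) = 1/(33231 + 2*(-1/12986)*4329) = 1/(33231 - 4329/6493) = 1/(215764554/6493) = 6493/215764554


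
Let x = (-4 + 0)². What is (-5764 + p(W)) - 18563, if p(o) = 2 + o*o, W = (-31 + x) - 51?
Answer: -19969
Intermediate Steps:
x = 16 (x = (-4)² = 16)
W = -66 (W = (-31 + 16) - 51 = -15 - 51 = -66)
p(o) = 2 + o²
(-5764 + p(W)) - 18563 = (-5764 + (2 + (-66)²)) - 18563 = (-5764 + (2 + 4356)) - 18563 = (-5764 + 4358) - 18563 = -1406 - 18563 = -19969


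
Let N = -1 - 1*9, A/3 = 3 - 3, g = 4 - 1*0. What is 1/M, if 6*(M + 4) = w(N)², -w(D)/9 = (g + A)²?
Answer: 1/3452 ≈ 0.00028969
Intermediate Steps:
g = 4 (g = 4 + 0 = 4)
A = 0 (A = 3*(3 - 3) = 3*0 = 0)
N = -10 (N = -1 - 9 = -10)
w(D) = -144 (w(D) = -9*(4 + 0)² = -9*4² = -9*16 = -144)
M = 3452 (M = -4 + (⅙)*(-144)² = -4 + (⅙)*20736 = -4 + 3456 = 3452)
1/M = 1/3452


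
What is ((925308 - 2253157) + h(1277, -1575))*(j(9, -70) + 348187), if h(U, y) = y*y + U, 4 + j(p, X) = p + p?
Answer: 401842408653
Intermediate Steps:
j(p, X) = -4 + 2*p (j(p, X) = -4 + (p + p) = -4 + 2*p)
h(U, y) = U + y**2 (h(U, y) = y**2 + U = U + y**2)
((925308 - 2253157) + h(1277, -1575))*(j(9, -70) + 348187) = ((925308 - 2253157) + (1277 + (-1575)**2))*((-4 + 2*9) + 348187) = (-1327849 + (1277 + 2480625))*((-4 + 18) + 348187) = (-1327849 + 2481902)*(14 + 348187) = 1154053*348201 = 401842408653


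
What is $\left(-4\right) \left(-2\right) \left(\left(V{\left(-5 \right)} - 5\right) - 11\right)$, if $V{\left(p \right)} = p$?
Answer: $-168$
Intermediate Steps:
$\left(-4\right) \left(-2\right) \left(\left(V{\left(-5 \right)} - 5\right) - 11\right) = \left(-4\right) \left(-2\right) \left(\left(-5 - 5\right) - 11\right) = 8 \left(-10 - 11\right) = 8 \left(-21\right) = -168$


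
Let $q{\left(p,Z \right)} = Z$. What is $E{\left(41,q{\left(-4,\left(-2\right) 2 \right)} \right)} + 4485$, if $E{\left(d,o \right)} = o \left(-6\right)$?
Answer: $4509$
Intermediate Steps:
$E{\left(d,o \right)} = - 6 o$
$E{\left(41,q{\left(-4,\left(-2\right) 2 \right)} \right)} + 4485 = - 6 \left(\left(-2\right) 2\right) + 4485 = \left(-6\right) \left(-4\right) + 4485 = 24 + 4485 = 4509$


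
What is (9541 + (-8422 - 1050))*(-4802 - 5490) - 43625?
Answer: -753773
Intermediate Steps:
(9541 + (-8422 - 1050))*(-4802 - 5490) - 43625 = (9541 - 9472)*(-10292) - 43625 = 69*(-10292) - 43625 = -710148 - 43625 = -753773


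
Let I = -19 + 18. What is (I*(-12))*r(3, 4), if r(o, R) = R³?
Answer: 768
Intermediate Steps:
I = -1
(I*(-12))*r(3, 4) = -1*(-12)*4³ = 12*64 = 768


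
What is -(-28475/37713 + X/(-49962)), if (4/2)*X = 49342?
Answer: 784361791/628072302 ≈ 1.2488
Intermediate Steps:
X = 24671 (X = (1/2)*49342 = 24671)
-(-28475/37713 + X/(-49962)) = -(-28475/37713 + 24671/(-49962)) = -(-28475*1/37713 + 24671*(-1/49962)) = -(-28475/37713 - 24671/49962) = -1*(-784361791/628072302) = 784361791/628072302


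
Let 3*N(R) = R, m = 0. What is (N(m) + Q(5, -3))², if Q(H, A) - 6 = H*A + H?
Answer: 16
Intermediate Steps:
Q(H, A) = 6 + H + A*H (Q(H, A) = 6 + (H*A + H) = 6 + (A*H + H) = 6 + (H + A*H) = 6 + H + A*H)
N(R) = R/3
(N(m) + Q(5, -3))² = ((⅓)*0 + (6 + 5 - 3*5))² = (0 + (6 + 5 - 15))² = (0 - 4)² = (-4)² = 16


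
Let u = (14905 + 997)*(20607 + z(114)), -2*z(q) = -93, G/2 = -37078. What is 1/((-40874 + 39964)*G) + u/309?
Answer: 7387744061665343/6950641880 ≈ 1.0629e+6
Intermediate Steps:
G = -74156 (G = 2*(-37078) = -74156)
z(q) = 93/2 (z(q) = -½*(-93) = 93/2)
u = 328431957 (u = (14905 + 997)*(20607 + 93/2) = 15902*(41307/2) = 328431957)
1/((-40874 + 39964)*G) + u/309 = 1/((-40874 + 39964)*(-74156)) + 328431957/309 = -1/74156/(-910) + 328431957*(1/309) = -1/910*(-1/74156) + 109477319/103 = 1/67481960 + 109477319/103 = 7387744061665343/6950641880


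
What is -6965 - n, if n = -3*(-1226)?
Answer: -10643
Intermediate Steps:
n = 3678
-6965 - n = -6965 - 1*3678 = -6965 - 3678 = -10643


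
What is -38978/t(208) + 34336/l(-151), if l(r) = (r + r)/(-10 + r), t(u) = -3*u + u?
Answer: 577864823/31408 ≈ 18399.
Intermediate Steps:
t(u) = -2*u
l(r) = 2*r/(-10 + r) (l(r) = (2*r)/(-10 + r) = 2*r/(-10 + r))
-38978/t(208) + 34336/l(-151) = -38978/((-2*208)) + 34336/((2*(-151)/(-10 - 151))) = -38978/(-416) + 34336/((2*(-151)/(-161))) = -38978*(-1/416) + 34336/((2*(-151)*(-1/161))) = 19489/208 + 34336/(302/161) = 19489/208 + 34336*(161/302) = 19489/208 + 2764048/151 = 577864823/31408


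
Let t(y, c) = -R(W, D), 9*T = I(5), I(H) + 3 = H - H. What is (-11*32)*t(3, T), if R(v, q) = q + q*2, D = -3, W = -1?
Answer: -3168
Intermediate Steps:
I(H) = -3 (I(H) = -3 + (H - H) = -3 + 0 = -3)
R(v, q) = 3*q (R(v, q) = q + 2*q = 3*q)
T = -⅓ (T = (⅑)*(-3) = -⅓ ≈ -0.33333)
t(y, c) = 9 (t(y, c) = -3*(-3) = -1*(-9) = 9)
(-11*32)*t(3, T) = -11*32*9 = -352*9 = -3168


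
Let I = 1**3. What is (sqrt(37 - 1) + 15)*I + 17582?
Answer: 17603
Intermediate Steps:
I = 1
(sqrt(37 - 1) + 15)*I + 17582 = (sqrt(37 - 1) + 15)*1 + 17582 = (sqrt(36) + 15)*1 + 17582 = (6 + 15)*1 + 17582 = 21*1 + 17582 = 21 + 17582 = 17603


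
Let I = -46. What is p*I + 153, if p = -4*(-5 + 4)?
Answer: -31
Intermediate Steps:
p = 4 (p = -4*(-1) = 4)
p*I + 153 = 4*(-46) + 153 = -184 + 153 = -31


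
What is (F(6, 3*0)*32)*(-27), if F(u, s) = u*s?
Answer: 0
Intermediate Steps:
F(u, s) = s*u
(F(6, 3*0)*32)*(-27) = (((3*0)*6)*32)*(-27) = ((0*6)*32)*(-27) = (0*32)*(-27) = 0*(-27) = 0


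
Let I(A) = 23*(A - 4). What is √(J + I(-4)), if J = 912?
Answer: 2*√182 ≈ 26.981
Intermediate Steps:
I(A) = -92 + 23*A (I(A) = 23*(-4 + A) = -92 + 23*A)
√(J + I(-4)) = √(912 + (-92 + 23*(-4))) = √(912 + (-92 - 92)) = √(912 - 184) = √728 = 2*√182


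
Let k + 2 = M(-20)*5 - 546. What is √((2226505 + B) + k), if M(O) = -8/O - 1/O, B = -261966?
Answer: √7855973/2 ≈ 1401.4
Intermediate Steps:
M(O) = -9/O
k = -2183/4 (k = -2 + (-9/(-20)*5 - 546) = -2 + (-9*(-1/20)*5 - 546) = -2 + ((9/20)*5 - 546) = -2 + (9/4 - 546) = -2 - 2175/4 = -2183/4 ≈ -545.75)
√((2226505 + B) + k) = √((2226505 - 261966) - 2183/4) = √(1964539 - 2183/4) = √(7855973/4) = √7855973/2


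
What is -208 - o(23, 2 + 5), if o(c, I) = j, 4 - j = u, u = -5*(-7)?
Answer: -177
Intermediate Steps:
u = 35
j = -31 (j = 4 - 1*35 = 4 - 35 = -31)
o(c, I) = -31
-208 - o(23, 2 + 5) = -208 - 1*(-31) = -208 + 31 = -177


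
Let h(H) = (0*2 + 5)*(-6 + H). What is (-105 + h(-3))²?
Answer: 22500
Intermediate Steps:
h(H) = -30 + 5*H (h(H) = (0 + 5)*(-6 + H) = 5*(-6 + H) = -30 + 5*H)
(-105 + h(-3))² = (-105 + (-30 + 5*(-3)))² = (-105 + (-30 - 15))² = (-105 - 45)² = (-150)² = 22500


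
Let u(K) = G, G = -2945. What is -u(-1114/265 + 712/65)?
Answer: 2945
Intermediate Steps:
u(K) = -2945
-u(-1114/265 + 712/65) = -1*(-2945) = 2945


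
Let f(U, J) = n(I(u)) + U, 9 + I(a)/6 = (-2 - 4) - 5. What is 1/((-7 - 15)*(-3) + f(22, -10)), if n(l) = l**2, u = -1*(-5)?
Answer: 1/14488 ≈ 6.9023e-5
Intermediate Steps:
u = 5
I(a) = -120 (I(a) = -54 + 6*((-2 - 4) - 5) = -54 + 6*(-6 - 5) = -54 + 6*(-11) = -54 - 66 = -120)
f(U, J) = 14400 + U (f(U, J) = (-120)**2 + U = 14400 + U)
1/((-7 - 15)*(-3) + f(22, -10)) = 1/((-7 - 15)*(-3) + (14400 + 22)) = 1/(-22*(-3) + 14422) = 1/(66 + 14422) = 1/14488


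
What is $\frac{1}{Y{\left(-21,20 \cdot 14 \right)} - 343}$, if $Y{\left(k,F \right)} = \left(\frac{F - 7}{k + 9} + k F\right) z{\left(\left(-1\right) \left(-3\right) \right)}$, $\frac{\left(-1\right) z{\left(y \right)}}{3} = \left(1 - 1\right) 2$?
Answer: $- \frac{1}{343} \approx -0.0029155$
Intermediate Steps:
$z{\left(y \right)} = 0$ ($z{\left(y \right)} = - 3 \left(1 - 1\right) 2 = - 3 \cdot 0 \cdot 2 = \left(-3\right) 0 = 0$)
$Y{\left(k,F \right)} = 0$ ($Y{\left(k,F \right)} = \left(\frac{F - 7}{k + 9} + k F\right) 0 = \left(\frac{-7 + F}{9 + k} + F k\right) 0 = \left(F k + \frac{-7 + F}{9 + k}\right) 0 = 0$)
$\frac{1}{Y{\left(-21,20 \cdot 14 \right)} - 343} = \frac{1}{0 - 343} = \frac{1}{-343} = - \frac{1}{343}$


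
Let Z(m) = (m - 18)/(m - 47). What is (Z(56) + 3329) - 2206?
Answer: 10145/9 ≈ 1127.2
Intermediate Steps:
Z(m) = (-18 + m)/(-47 + m)
(Z(56) + 3329) - 2206 = ((-18 + 56)/(-47 + 56) + 3329) - 2206 = (38/9 + 3329) - 2206 = 29999/9 - 2206 = 10145/9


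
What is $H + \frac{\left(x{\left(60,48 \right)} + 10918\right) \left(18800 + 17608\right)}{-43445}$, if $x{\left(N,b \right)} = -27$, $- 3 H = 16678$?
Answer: $- \frac{1914134294}{130335} \approx -14686.0$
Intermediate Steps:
$H = - \frac{16678}{3}$ ($H = \left(- \frac{1}{3}\right) 16678 = - \frac{16678}{3} \approx -5559.3$)
$H + \frac{\left(x{\left(60,48 \right)} + 10918\right) \left(18800 + 17608\right)}{-43445} = - \frac{16678}{3} + \frac{\left(-27 + 10918\right) \left(18800 + 17608\right)}{-43445} = - \frac{16678}{3} + 10891 \cdot 36408 \left(- \frac{1}{43445}\right) = - \frac{16678}{3} + 396519528 \left(- \frac{1}{43445}\right) = - \frac{16678}{3} - \frac{396519528}{43445} = - \frac{1914134294}{130335}$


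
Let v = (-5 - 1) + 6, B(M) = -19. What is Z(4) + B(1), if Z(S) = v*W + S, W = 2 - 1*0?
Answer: -15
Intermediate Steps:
v = 0 (v = -6 + 6 = 0)
W = 2 (W = 2 + 0 = 2)
Z(S) = S (Z(S) = 0*2 + S = 0 + S = S)
Z(4) + B(1) = 4 - 19 = -15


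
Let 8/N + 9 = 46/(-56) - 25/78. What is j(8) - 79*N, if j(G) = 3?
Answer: 723369/11075 ≈ 65.315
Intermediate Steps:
N = -8736/11075 (N = 8/(-9 + (46/(-56) - 25/78)) = 8/(-9 + (46*(-1/56) - 25*1/78)) = 8/(-9 + (-23/28 - 25/78)) = 8/(-9 - 1247/1092) = 8/(-11075/1092) = 8*(-1092/11075) = -8736/11075 ≈ -0.78880)
j(8) - 79*N = 3 - 79*(-8736/11075) = 3 + 690144/11075 = 723369/11075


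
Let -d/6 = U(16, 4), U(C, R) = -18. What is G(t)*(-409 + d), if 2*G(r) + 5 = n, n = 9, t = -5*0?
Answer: -602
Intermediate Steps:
t = 0
G(r) = 2 (G(r) = -5/2 + (½)*9 = -5/2 + 9/2 = 2)
d = 108 (d = -6*(-18) = 108)
G(t)*(-409 + d) = 2*(-409 + 108) = 2*(-301) = -602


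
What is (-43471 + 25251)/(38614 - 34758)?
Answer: -4555/964 ≈ -4.7251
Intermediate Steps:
(-43471 + 25251)/(38614 - 34758) = -18220/3856 = -18220*1/3856 = -4555/964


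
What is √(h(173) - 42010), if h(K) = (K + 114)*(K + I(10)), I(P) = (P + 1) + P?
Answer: 2*√3417 ≈ 116.91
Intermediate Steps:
I(P) = 1 + 2*P (I(P) = (1 + P) + P = 1 + 2*P)
h(K) = (21 + K)*(114 + K) (h(K) = (K + 114)*(K + (1 + 2*10)) = (114 + K)*(K + (1 + 20)) = (114 + K)*(K + 21) = (114 + K)*(21 + K) = (21 + K)*(114 + K))
√(h(173) - 42010) = √((2394 + 173² + 135*173) - 42010) = √((2394 + 29929 + 23355) - 42010) = √(55678 - 42010) = √13668 = 2*√3417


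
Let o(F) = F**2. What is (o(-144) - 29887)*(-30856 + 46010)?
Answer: -138674254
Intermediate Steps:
(o(-144) - 29887)*(-30856 + 46010) = ((-144)**2 - 29887)*(-30856 + 46010) = (20736 - 29887)*15154 = -9151*15154 = -138674254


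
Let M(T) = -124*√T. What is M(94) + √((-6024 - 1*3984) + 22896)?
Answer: -124*√94 + 6*√358 ≈ -1088.7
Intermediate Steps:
M(94) + √((-6024 - 1*3984) + 22896) = -124*√94 + √((-6024 - 1*3984) + 22896) = -124*√94 + √((-6024 - 3984) + 22896) = -124*√94 + √(-10008 + 22896) = -124*√94 + √12888 = -124*√94 + 6*√358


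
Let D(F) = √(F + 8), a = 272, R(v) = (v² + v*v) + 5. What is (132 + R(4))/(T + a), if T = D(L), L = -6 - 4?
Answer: 22984/36993 - 169*I*√2/73986 ≈ 0.62131 - 0.0032304*I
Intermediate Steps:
L = -10
R(v) = 5 + 2*v² (R(v) = (v² + v²) + 5 = 2*v² + 5 = 5 + 2*v²)
D(F) = √(8 + F)
T = I*√2 (T = √(8 - 10) = √(-2) = I*√2 ≈ 1.4142*I)
(132 + R(4))/(T + a) = (132 + (5 + 2*4²))/(I*√2 + 272) = (132 + (5 + 2*16))/(272 + I*√2) = (132 + (5 + 32))/(272 + I*√2) = (132 + 37)/(272 + I*√2) = 169/(272 + I*√2)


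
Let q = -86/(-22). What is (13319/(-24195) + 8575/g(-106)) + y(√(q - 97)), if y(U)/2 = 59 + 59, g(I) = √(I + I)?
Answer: 5696701/24195 - 8575*I*√53/106 ≈ 235.45 - 588.93*I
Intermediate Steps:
g(I) = √2*√I (g(I) = √(2*I) = √2*√I)
q = 43/11 (q = -86*(-1/22) = 43/11 ≈ 3.9091)
y(U) = 236 (y(U) = 2*(59 + 59) = 2*118 = 236)
(13319/(-24195) + 8575/g(-106)) + y(√(q - 97)) = (13319/(-24195) + 8575/((√2*√(-106)))) + 236 = (13319*(-1/24195) + 8575/((√2*(I*√106)))) + 236 = (-13319/24195 + 8575/((2*I*√53))) + 236 = (-13319/24195 + 8575*(-I*√53/106)) + 236 = (-13319/24195 - 8575*I*√53/106) + 236 = 5696701/24195 - 8575*I*√53/106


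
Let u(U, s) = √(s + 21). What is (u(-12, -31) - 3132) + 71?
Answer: -3061 + I*√10 ≈ -3061.0 + 3.1623*I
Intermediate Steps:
u(U, s) = √(21 + s)
(u(-12, -31) - 3132) + 71 = (√(21 - 31) - 3132) + 71 = (√(-10) - 3132) + 71 = (I*√10 - 3132) + 71 = (-3132 + I*√10) + 71 = -3061 + I*√10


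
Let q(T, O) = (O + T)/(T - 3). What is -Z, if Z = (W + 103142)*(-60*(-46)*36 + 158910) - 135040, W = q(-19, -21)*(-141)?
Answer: -292293520900/11 ≈ -2.6572e+10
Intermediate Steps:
q(T, O) = (O + T)/(-3 + T)
W = -2820/11 (W = ((-21 - 19)/(-3 - 19))*(-141) = (-40/(-22))*(-141) = -1/22*(-40)*(-141) = (20/11)*(-141) = -2820/11 ≈ -256.36)
Z = 292293520900/11 (Z = (-2820/11 + 103142)*(-60*(-46)*36 + 158910) - 135040 = 1131742*(2760*36 + 158910)/11 - 135040 = 1131742*(99360 + 158910)/11 - 135040 = (1131742/11)*258270 - 135040 = 292295006340/11 - 135040 = 292293520900/11 ≈ 2.6572e+10)
-Z = -1*292293520900/11 = -292293520900/11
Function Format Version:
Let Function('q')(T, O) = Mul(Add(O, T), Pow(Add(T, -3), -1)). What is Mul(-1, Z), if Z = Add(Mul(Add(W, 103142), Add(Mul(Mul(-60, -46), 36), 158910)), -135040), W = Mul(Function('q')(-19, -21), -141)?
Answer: Rational(-292293520900, 11) ≈ -2.6572e+10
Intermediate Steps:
Function('q')(T, O) = Mul(Pow(Add(-3, T), -1), Add(O, T)) (Function('q')(T, O) = Mul(Add(O, T), Pow(Add(-3, T), -1)) = Mul(Pow(Add(-3, T), -1), Add(O, T)))
W = Rational(-2820, 11) (W = Mul(Mul(Pow(Add(-3, -19), -1), Add(-21, -19)), -141) = Mul(Mul(Pow(-22, -1), -40), -141) = Mul(Mul(Rational(-1, 22), -40), -141) = Mul(Rational(20, 11), -141) = Rational(-2820, 11) ≈ -256.36)
Z = Rational(292293520900, 11) (Z = Add(Mul(Add(Rational(-2820, 11), 103142), Add(Mul(Mul(-60, -46), 36), 158910)), -135040) = Add(Mul(Rational(1131742, 11), Add(Mul(2760, 36), 158910)), -135040) = Add(Mul(Rational(1131742, 11), Add(99360, 158910)), -135040) = Add(Mul(Rational(1131742, 11), 258270), -135040) = Add(Rational(292295006340, 11), -135040) = Rational(292293520900, 11) ≈ 2.6572e+10)
Mul(-1, Z) = Mul(-1, Rational(292293520900, 11)) = Rational(-292293520900, 11)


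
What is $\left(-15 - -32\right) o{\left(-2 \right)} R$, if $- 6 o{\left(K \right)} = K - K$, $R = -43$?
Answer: $0$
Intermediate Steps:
$o{\left(K \right)} = 0$ ($o{\left(K \right)} = - \frac{K - K}{6} = \left(- \frac{1}{6}\right) 0 = 0$)
$\left(-15 - -32\right) o{\left(-2 \right)} R = \left(-15 - -32\right) 0 \left(-43\right) = \left(-15 + 32\right) 0 \left(-43\right) = 17 \cdot 0 \left(-43\right) = 0 \left(-43\right) = 0$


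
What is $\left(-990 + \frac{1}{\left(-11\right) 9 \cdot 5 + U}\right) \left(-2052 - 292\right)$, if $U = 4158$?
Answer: $\frac{8500208936}{3663} \approx 2.3206 \cdot 10^{6}$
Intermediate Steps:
$\left(-990 + \frac{1}{\left(-11\right) 9 \cdot 5 + U}\right) \left(-2052 - 292\right) = \left(-990 + \frac{1}{\left(-11\right) 9 \cdot 5 + 4158}\right) \left(-2052 - 292\right) = \left(-990 + \frac{1}{\left(-99\right) 5 + 4158}\right) \left(-2344\right) = \left(-990 + \frac{1}{-495 + 4158}\right) \left(-2344\right) = \left(-990 + \frac{1}{3663}\right) \left(-2344\right) = \left(- \frac{3626369}{3663}\right) \left(-2344\right) = \frac{8500208936}{3663}$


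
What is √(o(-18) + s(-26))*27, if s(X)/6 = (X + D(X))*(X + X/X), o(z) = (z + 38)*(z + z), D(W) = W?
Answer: 54*√1770 ≈ 2271.9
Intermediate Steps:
o(z) = 2*z*(38 + z) (o(z) = (38 + z)*(2*z) = 2*z*(38 + z))
s(X) = 12*X*(1 + X) (s(X) = 6*((X + X)*(X + X/X)) = 6*((2*X)*(X + 1)) = 6*((2*X)*(1 + X)) = 6*(2*X*(1 + X)) = 12*X*(1 + X))
√(o(-18) + s(-26))*27 = √(2*(-18)*(38 - 18) + 12*(-26)*(1 - 26))*27 = √(2*(-18)*20 + 12*(-26)*(-25))*27 = √(-720 + 7800)*27 = √7080*27 = (2*√1770)*27 = 54*√1770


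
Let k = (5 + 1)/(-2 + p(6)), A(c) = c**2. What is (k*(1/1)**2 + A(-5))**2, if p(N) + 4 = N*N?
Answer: 15876/25 ≈ 635.04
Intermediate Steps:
p(N) = -4 + N**2 (p(N) = -4 + N*N = -4 + N**2)
k = 1/5 (k = (5 + 1)/(-2 + (-4 + 6**2)) = 6/(-2 + (-4 + 36)) = 6/(-2 + 32) = 6/30 = 6*(1/30) = 1/5 ≈ 0.20000)
(k*(1/1)**2 + A(-5))**2 = ((1/1)**2/5 + (-5)**2)**2 = ((1*1)**2/5 + 25)**2 = ((1/5)*1**2 + 25)**2 = ((1/5)*1 + 25)**2 = (1/5 + 25)**2 = (126/5)**2 = 15876/25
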